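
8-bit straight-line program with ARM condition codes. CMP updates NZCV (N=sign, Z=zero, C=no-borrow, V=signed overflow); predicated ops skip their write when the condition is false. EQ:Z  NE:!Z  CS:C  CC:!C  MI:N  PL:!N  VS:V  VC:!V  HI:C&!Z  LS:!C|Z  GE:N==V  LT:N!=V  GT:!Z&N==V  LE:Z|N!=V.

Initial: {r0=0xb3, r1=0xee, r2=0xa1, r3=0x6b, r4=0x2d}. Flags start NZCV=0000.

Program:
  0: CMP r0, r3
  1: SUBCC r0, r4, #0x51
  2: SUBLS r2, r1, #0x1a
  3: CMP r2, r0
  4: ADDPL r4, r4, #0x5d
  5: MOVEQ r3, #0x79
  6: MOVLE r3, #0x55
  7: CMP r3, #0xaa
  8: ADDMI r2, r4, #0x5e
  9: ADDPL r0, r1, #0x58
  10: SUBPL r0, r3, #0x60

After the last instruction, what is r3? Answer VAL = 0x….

VAL = 0x55

0: ✓ CMP  NZCV=0011
1: · SUBCC
2: · SUBLS
3: ✓ CMP  NZCV=1000
4: · ADDPL
5: · MOVEQ
6: ✓ MOVLE  r3←0x55
7: ✓ CMP  NZCV=1001
8: ✓ ADDMI  r2←0x8b
9: · ADDPL
10: · SUBPL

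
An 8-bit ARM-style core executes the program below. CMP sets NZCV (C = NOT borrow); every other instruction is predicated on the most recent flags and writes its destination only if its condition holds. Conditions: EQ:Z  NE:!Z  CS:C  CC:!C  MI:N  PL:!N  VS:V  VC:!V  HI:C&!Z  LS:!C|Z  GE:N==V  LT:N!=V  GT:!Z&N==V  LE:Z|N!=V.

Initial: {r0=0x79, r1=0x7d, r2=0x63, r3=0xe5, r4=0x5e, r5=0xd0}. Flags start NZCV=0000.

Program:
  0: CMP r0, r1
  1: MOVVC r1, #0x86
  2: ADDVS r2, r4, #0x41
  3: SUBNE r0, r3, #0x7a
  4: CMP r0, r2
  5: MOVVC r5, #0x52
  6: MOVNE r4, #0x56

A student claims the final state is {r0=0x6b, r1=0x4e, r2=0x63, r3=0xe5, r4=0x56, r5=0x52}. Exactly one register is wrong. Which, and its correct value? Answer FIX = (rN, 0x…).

0: ✓ CMP  NZCV=1000
1: ✓ MOVVC  r1←0x86
2: · ADDVS
3: ✓ SUBNE  r0←0x6b
4: ✓ CMP  NZCV=0010
5: ✓ MOVVC  r5←0x52
6: ✓ MOVNE  r4←0x56

FIX = (r1, 0x86)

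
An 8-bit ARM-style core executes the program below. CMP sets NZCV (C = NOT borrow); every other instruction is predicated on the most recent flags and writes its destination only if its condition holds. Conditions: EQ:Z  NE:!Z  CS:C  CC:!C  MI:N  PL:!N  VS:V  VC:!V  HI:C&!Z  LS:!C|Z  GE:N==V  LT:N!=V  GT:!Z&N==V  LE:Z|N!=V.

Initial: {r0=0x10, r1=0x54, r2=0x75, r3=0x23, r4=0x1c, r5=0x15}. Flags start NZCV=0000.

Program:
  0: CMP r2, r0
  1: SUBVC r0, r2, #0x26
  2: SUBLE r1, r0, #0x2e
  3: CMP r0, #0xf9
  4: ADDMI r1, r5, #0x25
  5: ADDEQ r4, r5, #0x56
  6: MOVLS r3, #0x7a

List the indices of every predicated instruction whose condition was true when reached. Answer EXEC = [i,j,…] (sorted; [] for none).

0: ✓ CMP  NZCV=0010
1: ✓ SUBVC  r0←0x4f
2: · SUBLE
3: ✓ CMP  NZCV=0000
4: · ADDMI
5: · ADDEQ
6: ✓ MOVLS  r3←0x7a

EXEC = [1,6]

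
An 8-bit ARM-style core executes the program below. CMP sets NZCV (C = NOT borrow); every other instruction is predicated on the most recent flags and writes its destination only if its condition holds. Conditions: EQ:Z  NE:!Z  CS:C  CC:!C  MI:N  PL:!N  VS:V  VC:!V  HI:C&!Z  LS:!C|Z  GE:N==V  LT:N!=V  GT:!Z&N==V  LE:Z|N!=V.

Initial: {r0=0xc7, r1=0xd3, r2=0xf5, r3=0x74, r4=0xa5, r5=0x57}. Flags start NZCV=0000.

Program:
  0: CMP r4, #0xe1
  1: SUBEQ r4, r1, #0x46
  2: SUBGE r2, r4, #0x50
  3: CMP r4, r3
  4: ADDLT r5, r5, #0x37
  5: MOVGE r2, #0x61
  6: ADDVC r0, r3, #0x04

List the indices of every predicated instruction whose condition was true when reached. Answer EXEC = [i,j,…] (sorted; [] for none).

[0] flags=1000 → (cmp)
[1] flags=1000 EQ?F → skip
[2] flags=1000 GE?F → skip
[3] flags=0011 → (cmp)
[4] flags=0011 LT?T → r5=0x8e
[5] flags=0011 GE?F → skip
[6] flags=0011 VC?F → skip

EXEC = [4]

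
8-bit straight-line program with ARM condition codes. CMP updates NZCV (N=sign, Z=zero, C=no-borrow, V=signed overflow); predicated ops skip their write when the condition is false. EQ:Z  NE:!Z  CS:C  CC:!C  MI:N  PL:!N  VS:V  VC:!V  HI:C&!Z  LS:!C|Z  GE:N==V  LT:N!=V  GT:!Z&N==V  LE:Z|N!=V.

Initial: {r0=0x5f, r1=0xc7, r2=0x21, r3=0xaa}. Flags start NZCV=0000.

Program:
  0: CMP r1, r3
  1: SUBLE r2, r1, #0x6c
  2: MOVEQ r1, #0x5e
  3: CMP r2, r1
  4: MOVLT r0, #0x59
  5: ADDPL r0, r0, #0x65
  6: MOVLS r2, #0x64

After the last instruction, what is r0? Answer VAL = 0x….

0: ✓ CMP  NZCV=0010
1: · SUBLE
2: · MOVEQ
3: ✓ CMP  NZCV=0000
4: · MOVLT
5: ✓ ADDPL  r0←0xc4
6: ✓ MOVLS  r2←0x64

VAL = 0xc4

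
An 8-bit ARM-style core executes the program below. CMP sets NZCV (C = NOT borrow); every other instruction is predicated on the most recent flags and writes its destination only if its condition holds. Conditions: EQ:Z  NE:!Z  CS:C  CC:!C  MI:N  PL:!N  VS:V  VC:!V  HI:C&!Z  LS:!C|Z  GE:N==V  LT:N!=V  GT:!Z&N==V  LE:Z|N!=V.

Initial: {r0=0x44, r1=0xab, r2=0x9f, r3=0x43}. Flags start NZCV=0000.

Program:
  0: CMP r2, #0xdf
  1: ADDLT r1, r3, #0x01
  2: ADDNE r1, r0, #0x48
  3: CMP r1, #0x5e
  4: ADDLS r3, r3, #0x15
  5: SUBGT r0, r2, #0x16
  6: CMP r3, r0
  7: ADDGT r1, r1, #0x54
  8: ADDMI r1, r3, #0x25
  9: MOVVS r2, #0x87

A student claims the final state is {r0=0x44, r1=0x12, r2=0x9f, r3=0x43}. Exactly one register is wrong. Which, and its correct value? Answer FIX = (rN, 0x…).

[0] flags=1000 → (cmp)
[1] flags=1000 LT?T → r1=0x44
[2] flags=1000 NE?T → r1=0x8c
[3] flags=0011 → (cmp)
[4] flags=0011 LS?F → skip
[5] flags=0011 GT?F → skip
[6] flags=1000 → (cmp)
[7] flags=1000 GT?F → skip
[8] flags=1000 MI?T → r1=0x68
[9] flags=1000 VS?F → skip

FIX = (r1, 0x68)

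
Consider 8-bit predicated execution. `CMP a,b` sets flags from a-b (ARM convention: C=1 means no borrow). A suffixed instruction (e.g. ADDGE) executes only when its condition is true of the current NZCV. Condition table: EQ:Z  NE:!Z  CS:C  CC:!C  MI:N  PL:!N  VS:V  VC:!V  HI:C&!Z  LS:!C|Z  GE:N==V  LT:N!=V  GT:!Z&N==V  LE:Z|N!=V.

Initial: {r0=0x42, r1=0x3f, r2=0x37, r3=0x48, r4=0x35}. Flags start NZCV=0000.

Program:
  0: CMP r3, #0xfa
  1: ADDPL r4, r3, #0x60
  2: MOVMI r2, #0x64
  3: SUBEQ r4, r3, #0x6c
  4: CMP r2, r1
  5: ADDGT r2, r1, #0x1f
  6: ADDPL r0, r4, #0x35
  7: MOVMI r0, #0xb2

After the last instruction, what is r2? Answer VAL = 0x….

VAL = 0x37

0: ✓ CMP  NZCV=0000
1: ✓ ADDPL  r4←0xa8
2: · MOVMI
3: · SUBEQ
4: ✓ CMP  NZCV=1000
5: · ADDGT
6: · ADDPL
7: ✓ MOVMI  r0←0xb2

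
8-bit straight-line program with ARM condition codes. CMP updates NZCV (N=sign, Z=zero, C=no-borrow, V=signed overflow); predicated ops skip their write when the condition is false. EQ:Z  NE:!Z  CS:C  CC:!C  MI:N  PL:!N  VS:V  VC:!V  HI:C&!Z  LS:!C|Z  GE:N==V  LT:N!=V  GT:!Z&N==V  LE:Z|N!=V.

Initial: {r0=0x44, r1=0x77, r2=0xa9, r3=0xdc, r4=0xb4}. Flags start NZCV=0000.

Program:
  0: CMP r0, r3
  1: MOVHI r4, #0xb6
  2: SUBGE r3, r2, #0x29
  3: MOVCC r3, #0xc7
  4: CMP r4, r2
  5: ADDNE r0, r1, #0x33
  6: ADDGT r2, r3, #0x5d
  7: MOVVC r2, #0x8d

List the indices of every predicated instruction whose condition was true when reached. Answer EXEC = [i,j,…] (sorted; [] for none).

[0] flags=0000 → (cmp)
[1] flags=0000 HI?F → skip
[2] flags=0000 GE?T → r3=0x80
[3] flags=0000 CC?T → r3=0xc7
[4] flags=0010 → (cmp)
[5] flags=0010 NE?T → r0=0xaa
[6] flags=0010 GT?T → r2=0x24
[7] flags=0010 VC?T → r2=0x8d

EXEC = [2,3,5,6,7]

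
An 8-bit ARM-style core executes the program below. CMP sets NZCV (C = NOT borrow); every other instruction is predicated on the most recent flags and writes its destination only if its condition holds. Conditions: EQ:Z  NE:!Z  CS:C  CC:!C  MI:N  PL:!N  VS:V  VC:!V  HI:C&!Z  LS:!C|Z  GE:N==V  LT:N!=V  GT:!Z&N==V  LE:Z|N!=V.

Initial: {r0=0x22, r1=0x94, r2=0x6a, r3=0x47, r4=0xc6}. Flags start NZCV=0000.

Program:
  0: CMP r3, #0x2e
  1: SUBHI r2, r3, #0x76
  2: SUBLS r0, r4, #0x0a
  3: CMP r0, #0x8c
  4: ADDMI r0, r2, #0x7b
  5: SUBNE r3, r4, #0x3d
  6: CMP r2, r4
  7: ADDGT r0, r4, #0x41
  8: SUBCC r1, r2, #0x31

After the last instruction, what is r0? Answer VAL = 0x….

0: ✓ CMP  NZCV=0010
1: ✓ SUBHI  r2←0xd1
2: · SUBLS
3: ✓ CMP  NZCV=1001
4: ✓ ADDMI  r0←0x4c
5: ✓ SUBNE  r3←0x89
6: ✓ CMP  NZCV=0010
7: ✓ ADDGT  r0←0x07
8: · SUBCC

VAL = 0x07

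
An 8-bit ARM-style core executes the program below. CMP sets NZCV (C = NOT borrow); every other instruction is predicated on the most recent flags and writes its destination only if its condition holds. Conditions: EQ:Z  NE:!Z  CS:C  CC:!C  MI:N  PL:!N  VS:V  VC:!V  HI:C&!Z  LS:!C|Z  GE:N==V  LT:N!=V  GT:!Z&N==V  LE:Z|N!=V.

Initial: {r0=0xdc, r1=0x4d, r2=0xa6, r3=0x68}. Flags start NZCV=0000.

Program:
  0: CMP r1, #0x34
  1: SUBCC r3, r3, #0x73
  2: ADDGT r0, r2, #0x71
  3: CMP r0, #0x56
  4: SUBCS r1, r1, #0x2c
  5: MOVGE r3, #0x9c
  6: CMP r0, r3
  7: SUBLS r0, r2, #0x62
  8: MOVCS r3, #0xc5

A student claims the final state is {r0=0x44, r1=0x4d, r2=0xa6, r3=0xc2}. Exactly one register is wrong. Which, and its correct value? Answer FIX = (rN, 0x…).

[0] flags=0010 → (cmp)
[1] flags=0010 CC?F → skip
[2] flags=0010 GT?T → r0=0x17
[3] flags=1000 → (cmp)
[4] flags=1000 CS?F → skip
[5] flags=1000 GE?F → skip
[6] flags=1000 → (cmp)
[7] flags=1000 LS?T → r0=0x44
[8] flags=1000 CS?F → skip

FIX = (r3, 0x68)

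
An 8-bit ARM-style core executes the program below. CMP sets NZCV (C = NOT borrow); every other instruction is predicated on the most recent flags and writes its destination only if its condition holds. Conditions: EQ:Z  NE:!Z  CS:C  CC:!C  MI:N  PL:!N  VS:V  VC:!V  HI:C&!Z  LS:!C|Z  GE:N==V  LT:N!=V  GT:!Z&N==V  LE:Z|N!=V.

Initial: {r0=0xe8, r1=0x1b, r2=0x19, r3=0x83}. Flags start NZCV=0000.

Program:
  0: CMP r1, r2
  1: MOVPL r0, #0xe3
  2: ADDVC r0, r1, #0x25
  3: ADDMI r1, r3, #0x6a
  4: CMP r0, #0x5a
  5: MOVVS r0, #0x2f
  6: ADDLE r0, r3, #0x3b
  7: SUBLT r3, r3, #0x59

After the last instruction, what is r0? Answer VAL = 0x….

[0] flags=0010 → (cmp)
[1] flags=0010 PL?T → r0=0xe3
[2] flags=0010 VC?T → r0=0x40
[3] flags=0010 MI?F → skip
[4] flags=1000 → (cmp)
[5] flags=1000 VS?F → skip
[6] flags=1000 LE?T → r0=0xbe
[7] flags=1000 LT?T → r3=0x2a

VAL = 0xbe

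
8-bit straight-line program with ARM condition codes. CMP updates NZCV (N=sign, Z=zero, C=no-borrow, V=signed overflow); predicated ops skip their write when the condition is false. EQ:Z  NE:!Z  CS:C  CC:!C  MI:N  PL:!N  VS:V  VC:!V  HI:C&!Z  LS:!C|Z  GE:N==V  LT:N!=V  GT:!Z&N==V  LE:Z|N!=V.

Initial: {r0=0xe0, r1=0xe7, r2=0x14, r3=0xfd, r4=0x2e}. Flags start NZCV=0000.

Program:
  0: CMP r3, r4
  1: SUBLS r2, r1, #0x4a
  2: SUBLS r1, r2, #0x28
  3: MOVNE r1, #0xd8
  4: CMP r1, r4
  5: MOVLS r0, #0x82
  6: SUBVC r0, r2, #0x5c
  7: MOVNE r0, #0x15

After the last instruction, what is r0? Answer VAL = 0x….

VAL = 0x15

[0] flags=1010 → (cmp)
[1] flags=1010 LS?F → skip
[2] flags=1010 LS?F → skip
[3] flags=1010 NE?T → r1=0xd8
[4] flags=1010 → (cmp)
[5] flags=1010 LS?F → skip
[6] flags=1010 VC?T → r0=0xb8
[7] flags=1010 NE?T → r0=0x15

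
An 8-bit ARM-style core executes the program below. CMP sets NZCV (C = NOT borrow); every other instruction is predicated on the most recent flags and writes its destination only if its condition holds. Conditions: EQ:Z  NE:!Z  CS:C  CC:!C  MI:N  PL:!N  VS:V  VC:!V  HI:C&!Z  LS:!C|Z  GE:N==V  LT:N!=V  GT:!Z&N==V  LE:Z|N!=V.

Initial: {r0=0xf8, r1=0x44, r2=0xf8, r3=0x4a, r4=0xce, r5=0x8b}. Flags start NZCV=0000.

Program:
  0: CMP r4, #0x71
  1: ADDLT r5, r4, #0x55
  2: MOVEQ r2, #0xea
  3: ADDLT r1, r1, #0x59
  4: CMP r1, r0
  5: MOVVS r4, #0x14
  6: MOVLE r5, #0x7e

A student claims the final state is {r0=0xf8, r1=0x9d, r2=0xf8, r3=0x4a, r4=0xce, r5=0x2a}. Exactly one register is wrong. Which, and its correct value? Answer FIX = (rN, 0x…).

0: ✓ CMP  NZCV=0011
1: ✓ ADDLT  r5←0x23
2: · MOVEQ
3: ✓ ADDLT  r1←0x9d
4: ✓ CMP  NZCV=1000
5: · MOVVS
6: ✓ MOVLE  r5←0x7e

FIX = (r5, 0x7e)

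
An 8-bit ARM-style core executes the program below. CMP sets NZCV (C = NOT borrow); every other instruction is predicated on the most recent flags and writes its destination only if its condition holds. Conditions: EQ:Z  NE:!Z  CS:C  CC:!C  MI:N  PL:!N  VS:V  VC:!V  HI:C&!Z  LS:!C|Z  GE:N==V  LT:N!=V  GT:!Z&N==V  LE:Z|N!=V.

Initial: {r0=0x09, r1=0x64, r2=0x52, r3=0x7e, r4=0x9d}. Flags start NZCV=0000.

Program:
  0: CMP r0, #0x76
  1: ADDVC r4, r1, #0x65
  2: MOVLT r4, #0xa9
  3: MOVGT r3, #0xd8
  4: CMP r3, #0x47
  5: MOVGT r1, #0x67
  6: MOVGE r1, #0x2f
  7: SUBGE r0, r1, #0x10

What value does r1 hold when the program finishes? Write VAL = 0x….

VAL = 0x2f

0: ✓ CMP  NZCV=1000
1: ✓ ADDVC  r4←0xc9
2: ✓ MOVLT  r4←0xa9
3: · MOVGT
4: ✓ CMP  NZCV=0010
5: ✓ MOVGT  r1←0x67
6: ✓ MOVGE  r1←0x2f
7: ✓ SUBGE  r0←0x1f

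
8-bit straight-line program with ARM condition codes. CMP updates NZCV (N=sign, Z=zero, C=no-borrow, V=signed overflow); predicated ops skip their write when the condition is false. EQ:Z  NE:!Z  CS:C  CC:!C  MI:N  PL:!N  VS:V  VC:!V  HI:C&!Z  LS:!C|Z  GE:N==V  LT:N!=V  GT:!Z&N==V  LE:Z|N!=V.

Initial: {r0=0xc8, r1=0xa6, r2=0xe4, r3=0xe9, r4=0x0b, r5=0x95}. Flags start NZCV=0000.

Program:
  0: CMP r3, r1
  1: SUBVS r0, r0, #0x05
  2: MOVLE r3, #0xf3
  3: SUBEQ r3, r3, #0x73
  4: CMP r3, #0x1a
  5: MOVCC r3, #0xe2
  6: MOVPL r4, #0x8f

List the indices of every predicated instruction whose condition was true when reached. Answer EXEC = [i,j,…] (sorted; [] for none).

0: ✓ CMP  NZCV=0010
1: · SUBVS
2: · MOVLE
3: · SUBEQ
4: ✓ CMP  NZCV=1010
5: · MOVCC
6: · MOVPL

EXEC = []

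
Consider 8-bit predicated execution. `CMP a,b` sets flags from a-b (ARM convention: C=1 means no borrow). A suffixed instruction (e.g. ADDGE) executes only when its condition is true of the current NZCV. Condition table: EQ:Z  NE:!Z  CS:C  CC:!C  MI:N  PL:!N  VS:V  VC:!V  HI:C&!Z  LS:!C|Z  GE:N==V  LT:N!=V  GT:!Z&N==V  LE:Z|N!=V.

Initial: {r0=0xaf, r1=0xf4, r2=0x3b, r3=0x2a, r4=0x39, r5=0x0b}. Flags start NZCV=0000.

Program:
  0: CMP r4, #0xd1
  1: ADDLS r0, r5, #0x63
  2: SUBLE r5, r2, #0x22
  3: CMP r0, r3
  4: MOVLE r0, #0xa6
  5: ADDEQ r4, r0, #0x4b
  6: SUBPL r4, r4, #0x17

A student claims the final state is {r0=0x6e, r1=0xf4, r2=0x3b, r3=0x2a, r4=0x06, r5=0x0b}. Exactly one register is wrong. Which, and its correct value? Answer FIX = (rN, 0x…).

FIX = (r4, 0x22)

0: ✓ CMP  NZCV=0000
1: ✓ ADDLS  r0←0x6e
2: · SUBLE
3: ✓ CMP  NZCV=0010
4: · MOVLE
5: · ADDEQ
6: ✓ SUBPL  r4←0x22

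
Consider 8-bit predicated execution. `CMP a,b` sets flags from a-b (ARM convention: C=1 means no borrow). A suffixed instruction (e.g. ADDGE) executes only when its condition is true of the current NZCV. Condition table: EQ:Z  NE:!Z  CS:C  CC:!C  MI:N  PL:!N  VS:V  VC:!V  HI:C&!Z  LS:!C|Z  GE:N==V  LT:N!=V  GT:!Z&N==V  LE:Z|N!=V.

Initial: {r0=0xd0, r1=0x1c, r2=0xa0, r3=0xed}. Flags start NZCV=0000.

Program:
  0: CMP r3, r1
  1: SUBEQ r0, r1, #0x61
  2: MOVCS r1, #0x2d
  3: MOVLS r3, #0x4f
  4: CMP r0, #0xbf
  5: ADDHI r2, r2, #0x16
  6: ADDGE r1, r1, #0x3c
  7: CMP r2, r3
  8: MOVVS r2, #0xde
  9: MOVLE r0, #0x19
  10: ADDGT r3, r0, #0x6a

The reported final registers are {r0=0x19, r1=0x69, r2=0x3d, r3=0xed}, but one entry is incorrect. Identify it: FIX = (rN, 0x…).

0: ✓ CMP  NZCV=1010
1: · SUBEQ
2: ✓ MOVCS  r1←0x2d
3: · MOVLS
4: ✓ CMP  NZCV=0010
5: ✓ ADDHI  r2←0xb6
6: ✓ ADDGE  r1←0x69
7: ✓ CMP  NZCV=1000
8: · MOVVS
9: ✓ MOVLE  r0←0x19
10: · ADDGT

FIX = (r2, 0xb6)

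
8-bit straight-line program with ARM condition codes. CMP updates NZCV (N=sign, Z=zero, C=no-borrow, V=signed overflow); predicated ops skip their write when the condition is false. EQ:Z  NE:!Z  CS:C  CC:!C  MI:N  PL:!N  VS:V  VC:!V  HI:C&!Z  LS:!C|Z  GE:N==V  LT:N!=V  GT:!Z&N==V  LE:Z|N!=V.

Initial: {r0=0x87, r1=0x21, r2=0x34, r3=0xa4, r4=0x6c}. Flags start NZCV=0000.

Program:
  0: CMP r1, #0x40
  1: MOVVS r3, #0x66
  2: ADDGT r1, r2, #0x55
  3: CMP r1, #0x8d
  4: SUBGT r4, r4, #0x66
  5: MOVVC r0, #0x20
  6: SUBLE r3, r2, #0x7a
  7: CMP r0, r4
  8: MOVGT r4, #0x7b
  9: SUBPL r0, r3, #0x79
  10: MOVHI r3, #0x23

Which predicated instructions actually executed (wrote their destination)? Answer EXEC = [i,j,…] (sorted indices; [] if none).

[0] flags=1000 → (cmp)
[1] flags=1000 VS?F → skip
[2] flags=1000 GT?F → skip
[3] flags=1001 → (cmp)
[4] flags=1001 GT?T → r4=0x06
[5] flags=1001 VC?F → skip
[6] flags=1001 LE?F → skip
[7] flags=1010 → (cmp)
[8] flags=1010 GT?F → skip
[9] flags=1010 PL?F → skip
[10] flags=1010 HI?T → r3=0x23

EXEC = [4,10]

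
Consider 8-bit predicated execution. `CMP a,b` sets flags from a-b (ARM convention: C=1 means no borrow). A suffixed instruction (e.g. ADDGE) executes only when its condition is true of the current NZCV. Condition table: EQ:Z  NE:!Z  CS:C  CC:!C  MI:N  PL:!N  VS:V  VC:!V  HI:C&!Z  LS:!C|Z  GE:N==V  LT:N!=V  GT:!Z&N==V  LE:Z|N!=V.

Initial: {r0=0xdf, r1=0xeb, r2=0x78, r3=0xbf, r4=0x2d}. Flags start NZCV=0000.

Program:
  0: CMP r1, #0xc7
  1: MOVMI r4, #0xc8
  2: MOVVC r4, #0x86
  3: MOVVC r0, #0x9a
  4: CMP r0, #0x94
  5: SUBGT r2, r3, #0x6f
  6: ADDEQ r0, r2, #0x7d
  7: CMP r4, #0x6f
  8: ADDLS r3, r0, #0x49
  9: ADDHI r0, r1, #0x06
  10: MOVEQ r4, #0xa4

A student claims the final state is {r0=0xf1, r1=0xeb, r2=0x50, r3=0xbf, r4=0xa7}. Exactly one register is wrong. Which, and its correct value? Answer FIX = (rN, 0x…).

FIX = (r4, 0x86)

[0] flags=0010 → (cmp)
[1] flags=0010 MI?F → skip
[2] flags=0010 VC?T → r4=0x86
[3] flags=0010 VC?T → r0=0x9a
[4] flags=0010 → (cmp)
[5] flags=0010 GT?T → r2=0x50
[6] flags=0010 EQ?F → skip
[7] flags=0011 → (cmp)
[8] flags=0011 LS?F → skip
[9] flags=0011 HI?T → r0=0xf1
[10] flags=0011 EQ?F → skip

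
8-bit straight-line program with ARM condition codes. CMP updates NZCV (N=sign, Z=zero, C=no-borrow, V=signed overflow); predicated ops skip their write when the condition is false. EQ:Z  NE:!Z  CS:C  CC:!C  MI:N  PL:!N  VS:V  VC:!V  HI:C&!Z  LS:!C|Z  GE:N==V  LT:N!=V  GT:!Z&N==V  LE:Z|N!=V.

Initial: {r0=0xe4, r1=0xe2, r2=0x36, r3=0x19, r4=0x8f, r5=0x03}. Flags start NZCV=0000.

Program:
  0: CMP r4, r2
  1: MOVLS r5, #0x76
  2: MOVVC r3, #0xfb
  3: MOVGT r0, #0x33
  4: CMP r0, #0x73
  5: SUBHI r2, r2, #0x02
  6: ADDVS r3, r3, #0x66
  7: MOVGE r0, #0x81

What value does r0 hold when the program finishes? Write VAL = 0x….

VAL = 0xe4

[0] flags=0011 → (cmp)
[1] flags=0011 LS?F → skip
[2] flags=0011 VC?F → skip
[3] flags=0011 GT?F → skip
[4] flags=0011 → (cmp)
[5] flags=0011 HI?T → r2=0x34
[6] flags=0011 VS?T → r3=0x7f
[7] flags=0011 GE?F → skip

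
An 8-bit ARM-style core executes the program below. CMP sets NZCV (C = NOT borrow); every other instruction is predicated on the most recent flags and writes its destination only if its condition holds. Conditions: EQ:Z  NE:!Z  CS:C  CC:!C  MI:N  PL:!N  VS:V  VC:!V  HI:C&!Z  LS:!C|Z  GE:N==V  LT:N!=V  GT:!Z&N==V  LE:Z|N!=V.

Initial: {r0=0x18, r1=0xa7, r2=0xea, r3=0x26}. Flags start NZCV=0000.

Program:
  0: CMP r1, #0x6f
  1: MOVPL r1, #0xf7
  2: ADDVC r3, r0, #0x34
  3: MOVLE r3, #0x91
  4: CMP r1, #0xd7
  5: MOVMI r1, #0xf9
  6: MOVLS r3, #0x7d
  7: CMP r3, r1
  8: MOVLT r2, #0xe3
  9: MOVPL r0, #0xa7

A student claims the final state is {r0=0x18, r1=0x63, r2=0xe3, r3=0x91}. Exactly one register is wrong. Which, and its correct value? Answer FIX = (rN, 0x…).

0: ✓ CMP  NZCV=0011
1: ✓ MOVPL  r1←0xf7
2: · ADDVC
3: ✓ MOVLE  r3←0x91
4: ✓ CMP  NZCV=0010
5: · MOVMI
6: · MOVLS
7: ✓ CMP  NZCV=1000
8: ✓ MOVLT  r2←0xe3
9: · MOVPL

FIX = (r1, 0xf7)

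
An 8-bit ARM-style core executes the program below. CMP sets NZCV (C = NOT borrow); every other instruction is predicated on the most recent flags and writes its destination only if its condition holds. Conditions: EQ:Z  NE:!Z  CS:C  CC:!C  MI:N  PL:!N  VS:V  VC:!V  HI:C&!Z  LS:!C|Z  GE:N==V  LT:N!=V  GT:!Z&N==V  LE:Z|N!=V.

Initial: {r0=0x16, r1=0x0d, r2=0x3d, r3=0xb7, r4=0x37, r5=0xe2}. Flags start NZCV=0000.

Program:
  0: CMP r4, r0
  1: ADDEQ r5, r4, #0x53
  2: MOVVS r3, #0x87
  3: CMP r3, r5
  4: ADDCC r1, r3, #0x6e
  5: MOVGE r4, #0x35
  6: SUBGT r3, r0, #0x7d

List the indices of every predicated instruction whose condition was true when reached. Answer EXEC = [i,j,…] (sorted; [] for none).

[0] flags=0010 → (cmp)
[1] flags=0010 EQ?F → skip
[2] flags=0010 VS?F → skip
[3] flags=1000 → (cmp)
[4] flags=1000 CC?T → r1=0x25
[5] flags=1000 GE?F → skip
[6] flags=1000 GT?F → skip

EXEC = [4]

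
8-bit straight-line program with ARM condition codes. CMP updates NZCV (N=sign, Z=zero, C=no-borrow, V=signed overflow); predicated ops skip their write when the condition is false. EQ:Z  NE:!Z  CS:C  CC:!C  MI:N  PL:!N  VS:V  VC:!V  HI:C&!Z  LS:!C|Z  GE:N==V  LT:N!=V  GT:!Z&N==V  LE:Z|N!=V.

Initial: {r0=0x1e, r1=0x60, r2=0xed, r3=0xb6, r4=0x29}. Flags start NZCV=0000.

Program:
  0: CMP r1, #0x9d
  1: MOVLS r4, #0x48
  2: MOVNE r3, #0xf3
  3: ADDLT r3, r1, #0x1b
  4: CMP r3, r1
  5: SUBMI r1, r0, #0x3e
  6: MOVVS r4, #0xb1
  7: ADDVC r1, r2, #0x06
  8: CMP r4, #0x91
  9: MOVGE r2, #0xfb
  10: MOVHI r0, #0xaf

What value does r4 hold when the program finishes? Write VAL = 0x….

VAL = 0x48

[0] flags=1001 → (cmp)
[1] flags=1001 LS?T → r4=0x48
[2] flags=1001 NE?T → r3=0xf3
[3] flags=1001 LT?F → skip
[4] flags=1010 → (cmp)
[5] flags=1010 MI?T → r1=0xe0
[6] flags=1010 VS?F → skip
[7] flags=1010 VC?T → r1=0xf3
[8] flags=1001 → (cmp)
[9] flags=1001 GE?T → r2=0xfb
[10] flags=1001 HI?F → skip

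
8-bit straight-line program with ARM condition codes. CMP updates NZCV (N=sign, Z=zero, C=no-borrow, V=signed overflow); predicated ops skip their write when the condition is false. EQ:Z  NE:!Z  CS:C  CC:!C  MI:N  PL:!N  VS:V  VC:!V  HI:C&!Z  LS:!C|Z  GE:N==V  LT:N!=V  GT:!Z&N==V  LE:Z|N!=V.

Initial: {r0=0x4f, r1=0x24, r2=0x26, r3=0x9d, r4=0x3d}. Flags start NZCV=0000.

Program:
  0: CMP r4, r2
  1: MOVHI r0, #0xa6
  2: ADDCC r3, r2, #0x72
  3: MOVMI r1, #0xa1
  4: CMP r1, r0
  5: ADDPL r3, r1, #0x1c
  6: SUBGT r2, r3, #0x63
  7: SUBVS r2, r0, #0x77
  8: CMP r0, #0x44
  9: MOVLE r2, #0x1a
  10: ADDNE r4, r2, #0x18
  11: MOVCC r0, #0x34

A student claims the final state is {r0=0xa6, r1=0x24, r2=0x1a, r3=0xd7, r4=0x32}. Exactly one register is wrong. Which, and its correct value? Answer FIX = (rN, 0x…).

[0] flags=0010 → (cmp)
[1] flags=0010 HI?T → r0=0xa6
[2] flags=0010 CC?F → skip
[3] flags=0010 MI?F → skip
[4] flags=0000 → (cmp)
[5] flags=0000 PL?T → r3=0x40
[6] flags=0000 GT?T → r2=0xdd
[7] flags=0000 VS?F → skip
[8] flags=0011 → (cmp)
[9] flags=0011 LE?T → r2=0x1a
[10] flags=0011 NE?T → r4=0x32
[11] flags=0011 CC?F → skip

FIX = (r3, 0x40)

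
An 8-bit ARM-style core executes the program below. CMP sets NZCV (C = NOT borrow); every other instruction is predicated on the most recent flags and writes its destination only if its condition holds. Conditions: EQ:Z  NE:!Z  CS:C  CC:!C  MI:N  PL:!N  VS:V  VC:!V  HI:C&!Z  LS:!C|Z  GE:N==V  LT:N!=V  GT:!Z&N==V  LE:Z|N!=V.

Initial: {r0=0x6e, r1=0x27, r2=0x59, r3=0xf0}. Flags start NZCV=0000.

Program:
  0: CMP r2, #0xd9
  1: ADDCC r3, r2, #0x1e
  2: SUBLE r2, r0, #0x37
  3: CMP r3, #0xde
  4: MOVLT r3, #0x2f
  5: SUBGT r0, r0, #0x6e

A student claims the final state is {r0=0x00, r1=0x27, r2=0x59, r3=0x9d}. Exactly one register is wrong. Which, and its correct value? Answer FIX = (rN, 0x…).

[0] flags=1001 → (cmp)
[1] flags=1001 CC?T → r3=0x77
[2] flags=1001 LE?F → skip
[3] flags=1001 → (cmp)
[4] flags=1001 LT?F → skip
[5] flags=1001 GT?T → r0=0x00

FIX = (r3, 0x77)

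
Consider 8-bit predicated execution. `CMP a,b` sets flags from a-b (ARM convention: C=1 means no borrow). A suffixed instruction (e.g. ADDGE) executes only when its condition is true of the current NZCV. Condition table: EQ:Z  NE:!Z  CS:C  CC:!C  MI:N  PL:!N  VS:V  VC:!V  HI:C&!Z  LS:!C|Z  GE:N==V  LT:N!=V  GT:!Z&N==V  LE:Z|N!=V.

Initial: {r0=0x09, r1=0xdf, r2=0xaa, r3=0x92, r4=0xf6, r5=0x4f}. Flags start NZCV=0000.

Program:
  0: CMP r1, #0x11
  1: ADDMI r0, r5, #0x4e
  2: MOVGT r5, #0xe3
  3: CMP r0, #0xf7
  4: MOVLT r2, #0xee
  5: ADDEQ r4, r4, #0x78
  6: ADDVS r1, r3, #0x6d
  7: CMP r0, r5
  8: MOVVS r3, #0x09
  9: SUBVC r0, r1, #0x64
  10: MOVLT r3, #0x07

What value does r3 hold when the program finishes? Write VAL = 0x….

0: ✓ CMP  NZCV=1010
1: ✓ ADDMI  r0←0x9d
2: · MOVGT
3: ✓ CMP  NZCV=1000
4: ✓ MOVLT  r2←0xee
5: · ADDEQ
6: · ADDVS
7: ✓ CMP  NZCV=0011
8: ✓ MOVVS  r3←0x09
9: · SUBVC
10: ✓ MOVLT  r3←0x07

VAL = 0x07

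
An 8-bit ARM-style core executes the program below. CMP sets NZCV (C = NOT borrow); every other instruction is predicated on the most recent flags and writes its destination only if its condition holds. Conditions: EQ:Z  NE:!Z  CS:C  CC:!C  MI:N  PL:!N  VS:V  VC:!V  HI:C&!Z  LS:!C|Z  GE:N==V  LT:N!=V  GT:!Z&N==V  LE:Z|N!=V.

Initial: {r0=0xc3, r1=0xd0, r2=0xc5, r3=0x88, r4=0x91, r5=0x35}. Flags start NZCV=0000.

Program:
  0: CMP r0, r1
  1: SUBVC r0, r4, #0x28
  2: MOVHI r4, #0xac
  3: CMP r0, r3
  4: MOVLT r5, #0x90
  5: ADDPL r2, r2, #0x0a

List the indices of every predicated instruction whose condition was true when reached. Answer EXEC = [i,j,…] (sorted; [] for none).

[0] flags=1000 → (cmp)
[1] flags=1000 VC?T → r0=0x69
[2] flags=1000 HI?F → skip
[3] flags=1001 → (cmp)
[4] flags=1001 LT?F → skip
[5] flags=1001 PL?F → skip

EXEC = [1]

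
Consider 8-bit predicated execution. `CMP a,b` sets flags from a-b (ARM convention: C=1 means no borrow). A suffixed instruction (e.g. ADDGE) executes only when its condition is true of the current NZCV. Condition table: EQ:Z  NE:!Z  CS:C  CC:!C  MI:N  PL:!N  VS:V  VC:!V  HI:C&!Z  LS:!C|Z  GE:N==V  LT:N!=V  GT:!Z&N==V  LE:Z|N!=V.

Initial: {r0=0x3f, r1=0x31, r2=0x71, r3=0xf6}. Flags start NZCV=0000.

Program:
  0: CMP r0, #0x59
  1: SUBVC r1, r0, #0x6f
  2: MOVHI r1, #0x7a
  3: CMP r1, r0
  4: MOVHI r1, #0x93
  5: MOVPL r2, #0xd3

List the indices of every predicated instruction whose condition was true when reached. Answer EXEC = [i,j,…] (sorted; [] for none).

[0] flags=1000 → (cmp)
[1] flags=1000 VC?T → r1=0xd0
[2] flags=1000 HI?F → skip
[3] flags=1010 → (cmp)
[4] flags=1010 HI?T → r1=0x93
[5] flags=1010 PL?F → skip

EXEC = [1,4]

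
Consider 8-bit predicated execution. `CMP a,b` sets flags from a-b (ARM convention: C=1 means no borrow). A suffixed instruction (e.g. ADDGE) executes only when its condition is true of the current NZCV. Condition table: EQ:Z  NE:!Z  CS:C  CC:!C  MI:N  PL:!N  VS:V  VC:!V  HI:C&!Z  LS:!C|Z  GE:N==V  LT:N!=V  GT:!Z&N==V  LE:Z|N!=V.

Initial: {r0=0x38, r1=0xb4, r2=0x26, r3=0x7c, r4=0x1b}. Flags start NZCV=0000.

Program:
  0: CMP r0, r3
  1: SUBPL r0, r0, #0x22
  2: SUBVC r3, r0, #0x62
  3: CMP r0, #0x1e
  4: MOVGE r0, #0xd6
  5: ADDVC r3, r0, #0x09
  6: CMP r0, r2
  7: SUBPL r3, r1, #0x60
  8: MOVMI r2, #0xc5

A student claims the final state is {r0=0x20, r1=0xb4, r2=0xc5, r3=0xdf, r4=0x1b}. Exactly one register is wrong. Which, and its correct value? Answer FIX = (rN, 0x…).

[0] flags=1000 → (cmp)
[1] flags=1000 PL?F → skip
[2] flags=1000 VC?T → r3=0xd6
[3] flags=0010 → (cmp)
[4] flags=0010 GE?T → r0=0xd6
[5] flags=0010 VC?T → r3=0xdf
[6] flags=1010 → (cmp)
[7] flags=1010 PL?F → skip
[8] flags=1010 MI?T → r2=0xc5

FIX = (r0, 0xd6)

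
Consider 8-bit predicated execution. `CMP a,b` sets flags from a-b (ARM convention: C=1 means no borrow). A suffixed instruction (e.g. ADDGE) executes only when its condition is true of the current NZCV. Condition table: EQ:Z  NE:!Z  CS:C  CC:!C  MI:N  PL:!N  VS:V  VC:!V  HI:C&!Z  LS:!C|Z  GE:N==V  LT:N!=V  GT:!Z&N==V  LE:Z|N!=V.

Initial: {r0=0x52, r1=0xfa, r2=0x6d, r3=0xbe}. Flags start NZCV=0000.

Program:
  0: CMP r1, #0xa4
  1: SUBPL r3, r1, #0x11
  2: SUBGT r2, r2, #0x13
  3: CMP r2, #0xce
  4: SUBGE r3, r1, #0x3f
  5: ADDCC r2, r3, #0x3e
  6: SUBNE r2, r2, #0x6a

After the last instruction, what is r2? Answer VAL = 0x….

[0] flags=0010 → (cmp)
[1] flags=0010 PL?T → r3=0xe9
[2] flags=0010 GT?T → r2=0x5a
[3] flags=1001 → (cmp)
[4] flags=1001 GE?T → r3=0xbb
[5] flags=1001 CC?T → r2=0xf9
[6] flags=1001 NE?T → r2=0x8f

VAL = 0x8f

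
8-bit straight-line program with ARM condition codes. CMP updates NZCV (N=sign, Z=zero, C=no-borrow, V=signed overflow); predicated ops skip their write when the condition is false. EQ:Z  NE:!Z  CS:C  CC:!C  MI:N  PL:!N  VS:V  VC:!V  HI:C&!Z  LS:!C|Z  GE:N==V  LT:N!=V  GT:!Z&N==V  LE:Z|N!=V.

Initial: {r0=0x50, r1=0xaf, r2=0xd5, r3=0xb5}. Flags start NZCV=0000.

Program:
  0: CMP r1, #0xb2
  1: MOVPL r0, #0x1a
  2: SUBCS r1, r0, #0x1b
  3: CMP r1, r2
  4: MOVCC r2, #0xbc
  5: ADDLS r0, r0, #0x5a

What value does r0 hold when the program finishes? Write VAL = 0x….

VAL = 0xaa

[0] flags=1000 → (cmp)
[1] flags=1000 PL?F → skip
[2] flags=1000 CS?F → skip
[3] flags=1000 → (cmp)
[4] flags=1000 CC?T → r2=0xbc
[5] flags=1000 LS?T → r0=0xaa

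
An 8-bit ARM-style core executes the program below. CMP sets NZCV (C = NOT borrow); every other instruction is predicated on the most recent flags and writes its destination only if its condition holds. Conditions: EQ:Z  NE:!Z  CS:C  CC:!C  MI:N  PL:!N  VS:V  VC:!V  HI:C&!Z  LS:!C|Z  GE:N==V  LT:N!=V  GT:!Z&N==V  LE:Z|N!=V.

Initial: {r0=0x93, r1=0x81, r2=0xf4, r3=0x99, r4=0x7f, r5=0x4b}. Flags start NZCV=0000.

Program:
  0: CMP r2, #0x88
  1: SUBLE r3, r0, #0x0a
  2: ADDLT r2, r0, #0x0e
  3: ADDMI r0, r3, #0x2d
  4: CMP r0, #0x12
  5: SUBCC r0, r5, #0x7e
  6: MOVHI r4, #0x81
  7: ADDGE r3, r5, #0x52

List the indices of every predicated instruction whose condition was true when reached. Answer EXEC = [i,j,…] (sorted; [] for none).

EXEC = [6]

0: ✓ CMP  NZCV=0010
1: · SUBLE
2: · ADDLT
3: · ADDMI
4: ✓ CMP  NZCV=1010
5: · SUBCC
6: ✓ MOVHI  r4←0x81
7: · ADDGE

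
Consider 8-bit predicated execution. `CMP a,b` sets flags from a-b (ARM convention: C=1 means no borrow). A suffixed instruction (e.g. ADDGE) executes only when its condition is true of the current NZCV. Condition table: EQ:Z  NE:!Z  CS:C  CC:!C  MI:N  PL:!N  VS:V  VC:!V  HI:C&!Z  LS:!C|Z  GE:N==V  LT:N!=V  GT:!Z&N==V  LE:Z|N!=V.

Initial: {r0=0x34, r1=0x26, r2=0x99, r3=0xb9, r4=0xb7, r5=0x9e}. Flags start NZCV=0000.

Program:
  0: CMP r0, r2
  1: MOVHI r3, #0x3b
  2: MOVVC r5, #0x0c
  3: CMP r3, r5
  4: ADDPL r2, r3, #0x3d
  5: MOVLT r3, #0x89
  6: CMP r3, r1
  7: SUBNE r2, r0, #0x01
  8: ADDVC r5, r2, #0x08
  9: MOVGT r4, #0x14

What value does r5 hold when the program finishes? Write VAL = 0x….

[0] flags=1001 → (cmp)
[1] flags=1001 HI?F → skip
[2] flags=1001 VC?F → skip
[3] flags=0010 → (cmp)
[4] flags=0010 PL?T → r2=0xf6
[5] flags=0010 LT?F → skip
[6] flags=1010 → (cmp)
[7] flags=1010 NE?T → r2=0x33
[8] flags=1010 VC?T → r5=0x3b
[9] flags=1010 GT?F → skip

VAL = 0x3b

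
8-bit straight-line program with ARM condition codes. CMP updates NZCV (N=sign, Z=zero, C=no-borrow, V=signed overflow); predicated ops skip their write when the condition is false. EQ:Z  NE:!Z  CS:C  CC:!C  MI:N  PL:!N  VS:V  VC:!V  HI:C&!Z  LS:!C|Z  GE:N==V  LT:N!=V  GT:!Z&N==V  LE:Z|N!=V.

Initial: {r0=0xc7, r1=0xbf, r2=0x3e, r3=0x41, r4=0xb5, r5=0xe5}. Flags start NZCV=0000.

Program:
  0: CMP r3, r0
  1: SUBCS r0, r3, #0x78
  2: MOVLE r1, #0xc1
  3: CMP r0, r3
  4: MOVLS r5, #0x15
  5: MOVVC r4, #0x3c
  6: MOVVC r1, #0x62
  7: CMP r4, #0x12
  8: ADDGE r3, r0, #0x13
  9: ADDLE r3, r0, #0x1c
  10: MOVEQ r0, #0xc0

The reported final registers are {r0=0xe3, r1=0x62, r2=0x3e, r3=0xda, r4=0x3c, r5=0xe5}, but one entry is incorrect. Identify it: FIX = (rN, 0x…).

[0] flags=0000 → (cmp)
[1] flags=0000 CS?F → skip
[2] flags=0000 LE?F → skip
[3] flags=1010 → (cmp)
[4] flags=1010 LS?F → skip
[5] flags=1010 VC?T → r4=0x3c
[6] flags=1010 VC?T → r1=0x62
[7] flags=0010 → (cmp)
[8] flags=0010 GE?T → r3=0xda
[9] flags=0010 LE?F → skip
[10] flags=0010 EQ?F → skip

FIX = (r0, 0xc7)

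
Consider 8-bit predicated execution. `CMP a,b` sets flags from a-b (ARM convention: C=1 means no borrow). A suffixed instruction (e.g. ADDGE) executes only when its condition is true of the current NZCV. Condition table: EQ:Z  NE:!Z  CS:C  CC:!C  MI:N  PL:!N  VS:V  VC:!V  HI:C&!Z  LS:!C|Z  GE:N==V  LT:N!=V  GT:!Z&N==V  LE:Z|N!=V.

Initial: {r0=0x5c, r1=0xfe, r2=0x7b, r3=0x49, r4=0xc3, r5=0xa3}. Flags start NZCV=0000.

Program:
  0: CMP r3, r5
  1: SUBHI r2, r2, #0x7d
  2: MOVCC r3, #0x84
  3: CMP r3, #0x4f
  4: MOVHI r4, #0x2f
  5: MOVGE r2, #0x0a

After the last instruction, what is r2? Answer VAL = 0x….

VAL = 0x7b

[0] flags=1001 → (cmp)
[1] flags=1001 HI?F → skip
[2] flags=1001 CC?T → r3=0x84
[3] flags=0011 → (cmp)
[4] flags=0011 HI?T → r4=0x2f
[5] flags=0011 GE?F → skip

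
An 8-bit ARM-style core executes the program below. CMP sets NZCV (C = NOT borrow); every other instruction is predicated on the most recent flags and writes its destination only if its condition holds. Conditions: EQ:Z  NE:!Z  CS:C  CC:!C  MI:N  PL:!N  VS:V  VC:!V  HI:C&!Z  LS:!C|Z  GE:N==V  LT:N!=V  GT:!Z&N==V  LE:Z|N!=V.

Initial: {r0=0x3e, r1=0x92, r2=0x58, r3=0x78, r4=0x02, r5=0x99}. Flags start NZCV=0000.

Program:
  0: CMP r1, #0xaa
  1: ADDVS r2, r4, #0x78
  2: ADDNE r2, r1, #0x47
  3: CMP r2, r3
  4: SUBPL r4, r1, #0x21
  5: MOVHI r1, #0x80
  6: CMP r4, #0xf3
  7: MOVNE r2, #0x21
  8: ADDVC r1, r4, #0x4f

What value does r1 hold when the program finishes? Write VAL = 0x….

[0] flags=1000 → (cmp)
[1] flags=1000 VS?F → skip
[2] flags=1000 NE?T → r2=0xd9
[3] flags=0011 → (cmp)
[4] flags=0011 PL?T → r4=0x71
[5] flags=0011 HI?T → r1=0x80
[6] flags=0000 → (cmp)
[7] flags=0000 NE?T → r2=0x21
[8] flags=0000 VC?T → r1=0xc0

VAL = 0xc0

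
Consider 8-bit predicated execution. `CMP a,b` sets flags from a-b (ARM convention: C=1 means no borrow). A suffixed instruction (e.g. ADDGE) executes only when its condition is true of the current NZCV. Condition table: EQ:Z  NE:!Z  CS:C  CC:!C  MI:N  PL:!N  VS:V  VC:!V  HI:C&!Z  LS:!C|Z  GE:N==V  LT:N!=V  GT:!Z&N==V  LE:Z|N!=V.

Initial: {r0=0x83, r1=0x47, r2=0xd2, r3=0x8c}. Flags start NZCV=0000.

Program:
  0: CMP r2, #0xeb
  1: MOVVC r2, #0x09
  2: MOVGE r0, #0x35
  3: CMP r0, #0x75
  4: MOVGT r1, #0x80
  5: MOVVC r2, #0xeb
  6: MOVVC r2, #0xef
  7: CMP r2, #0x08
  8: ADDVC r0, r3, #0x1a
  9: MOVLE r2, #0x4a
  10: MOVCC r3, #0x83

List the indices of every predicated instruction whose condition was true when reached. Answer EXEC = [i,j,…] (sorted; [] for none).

0: ✓ CMP  NZCV=1000
1: ✓ MOVVC  r2←0x09
2: · MOVGE
3: ✓ CMP  NZCV=0011
4: · MOVGT
5: · MOVVC
6: · MOVVC
7: ✓ CMP  NZCV=0010
8: ✓ ADDVC  r0←0xa6
9: · MOVLE
10: · MOVCC

EXEC = [1,8]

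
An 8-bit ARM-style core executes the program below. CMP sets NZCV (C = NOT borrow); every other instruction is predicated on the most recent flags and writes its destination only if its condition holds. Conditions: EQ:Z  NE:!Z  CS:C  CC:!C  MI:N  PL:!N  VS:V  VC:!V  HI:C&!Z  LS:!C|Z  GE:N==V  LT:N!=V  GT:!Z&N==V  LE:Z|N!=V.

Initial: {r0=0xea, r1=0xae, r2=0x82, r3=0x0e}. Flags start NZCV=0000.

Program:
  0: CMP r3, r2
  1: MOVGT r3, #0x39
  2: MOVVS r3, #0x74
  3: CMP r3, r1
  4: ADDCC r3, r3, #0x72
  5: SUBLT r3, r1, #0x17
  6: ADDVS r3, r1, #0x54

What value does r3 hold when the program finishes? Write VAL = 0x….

VAL = 0x02

0: ✓ CMP  NZCV=1001
1: ✓ MOVGT  r3←0x39
2: ✓ MOVVS  r3←0x74
3: ✓ CMP  NZCV=1001
4: ✓ ADDCC  r3←0xe6
5: · SUBLT
6: ✓ ADDVS  r3←0x02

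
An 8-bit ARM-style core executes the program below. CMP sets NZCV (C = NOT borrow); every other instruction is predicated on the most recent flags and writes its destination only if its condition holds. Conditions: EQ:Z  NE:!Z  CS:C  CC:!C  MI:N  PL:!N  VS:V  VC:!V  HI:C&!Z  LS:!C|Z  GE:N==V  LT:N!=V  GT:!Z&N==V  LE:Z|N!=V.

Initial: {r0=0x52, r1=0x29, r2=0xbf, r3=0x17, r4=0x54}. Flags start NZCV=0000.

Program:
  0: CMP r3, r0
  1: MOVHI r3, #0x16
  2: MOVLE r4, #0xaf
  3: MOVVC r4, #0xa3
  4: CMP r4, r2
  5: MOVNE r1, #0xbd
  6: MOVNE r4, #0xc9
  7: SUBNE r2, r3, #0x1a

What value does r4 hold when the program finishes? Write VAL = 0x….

VAL = 0xc9

[0] flags=1000 → (cmp)
[1] flags=1000 HI?F → skip
[2] flags=1000 LE?T → r4=0xaf
[3] flags=1000 VC?T → r4=0xa3
[4] flags=1000 → (cmp)
[5] flags=1000 NE?T → r1=0xbd
[6] flags=1000 NE?T → r4=0xc9
[7] flags=1000 NE?T → r2=0xfd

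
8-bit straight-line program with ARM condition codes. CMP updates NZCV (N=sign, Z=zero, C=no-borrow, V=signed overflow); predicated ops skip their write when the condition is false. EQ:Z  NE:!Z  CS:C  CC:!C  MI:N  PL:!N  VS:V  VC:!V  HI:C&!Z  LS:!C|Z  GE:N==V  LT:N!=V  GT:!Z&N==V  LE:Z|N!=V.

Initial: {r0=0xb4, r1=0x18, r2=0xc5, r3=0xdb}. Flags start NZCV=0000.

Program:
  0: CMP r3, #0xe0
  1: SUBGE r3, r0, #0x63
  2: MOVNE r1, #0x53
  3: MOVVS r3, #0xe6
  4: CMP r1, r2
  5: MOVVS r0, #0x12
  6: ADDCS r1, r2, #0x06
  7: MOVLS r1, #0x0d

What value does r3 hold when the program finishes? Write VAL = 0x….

[0] flags=1000 → (cmp)
[1] flags=1000 GE?F → skip
[2] flags=1000 NE?T → r1=0x53
[3] flags=1000 VS?F → skip
[4] flags=1001 → (cmp)
[5] flags=1001 VS?T → r0=0x12
[6] flags=1001 CS?F → skip
[7] flags=1001 LS?T → r1=0x0d

VAL = 0xdb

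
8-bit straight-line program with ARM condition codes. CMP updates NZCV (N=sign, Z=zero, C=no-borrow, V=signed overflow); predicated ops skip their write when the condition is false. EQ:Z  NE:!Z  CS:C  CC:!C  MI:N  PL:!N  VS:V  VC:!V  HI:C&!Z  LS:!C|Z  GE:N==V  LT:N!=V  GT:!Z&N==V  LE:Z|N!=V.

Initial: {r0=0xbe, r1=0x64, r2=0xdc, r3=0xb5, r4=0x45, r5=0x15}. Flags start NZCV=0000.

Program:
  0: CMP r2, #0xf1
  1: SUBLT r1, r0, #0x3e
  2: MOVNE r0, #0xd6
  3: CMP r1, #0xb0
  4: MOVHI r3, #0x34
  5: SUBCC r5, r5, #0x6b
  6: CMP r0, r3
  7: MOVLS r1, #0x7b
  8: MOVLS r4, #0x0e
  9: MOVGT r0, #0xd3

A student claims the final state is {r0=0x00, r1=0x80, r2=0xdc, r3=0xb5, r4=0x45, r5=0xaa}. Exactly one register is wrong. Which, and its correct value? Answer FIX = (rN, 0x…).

[0] flags=1000 → (cmp)
[1] flags=1000 LT?T → r1=0x80
[2] flags=1000 NE?T → r0=0xd6
[3] flags=1000 → (cmp)
[4] flags=1000 HI?F → skip
[5] flags=1000 CC?T → r5=0xaa
[6] flags=0010 → (cmp)
[7] flags=0010 LS?F → skip
[8] flags=0010 LS?F → skip
[9] flags=0010 GT?T → r0=0xd3

FIX = (r0, 0xd3)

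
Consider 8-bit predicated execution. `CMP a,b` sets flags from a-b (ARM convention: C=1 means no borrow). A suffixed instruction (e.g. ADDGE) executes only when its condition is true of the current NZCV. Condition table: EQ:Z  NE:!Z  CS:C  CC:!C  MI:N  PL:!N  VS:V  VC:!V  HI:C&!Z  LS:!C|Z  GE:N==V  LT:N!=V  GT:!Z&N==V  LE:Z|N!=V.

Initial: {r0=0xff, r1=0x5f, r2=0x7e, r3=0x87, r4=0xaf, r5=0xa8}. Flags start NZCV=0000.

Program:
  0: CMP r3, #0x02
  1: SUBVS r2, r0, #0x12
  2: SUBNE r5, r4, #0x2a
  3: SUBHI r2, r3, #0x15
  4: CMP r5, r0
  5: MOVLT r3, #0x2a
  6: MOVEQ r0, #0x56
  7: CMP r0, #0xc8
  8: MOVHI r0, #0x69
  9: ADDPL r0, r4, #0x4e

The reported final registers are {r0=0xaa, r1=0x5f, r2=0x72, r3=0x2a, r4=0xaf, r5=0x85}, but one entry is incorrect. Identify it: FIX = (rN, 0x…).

FIX = (r0, 0xfd)

[0] flags=1010 → (cmp)
[1] flags=1010 VS?F → skip
[2] flags=1010 NE?T → r5=0x85
[3] flags=1010 HI?T → r2=0x72
[4] flags=1000 → (cmp)
[5] flags=1000 LT?T → r3=0x2a
[6] flags=1000 EQ?F → skip
[7] flags=0010 → (cmp)
[8] flags=0010 HI?T → r0=0x69
[9] flags=0010 PL?T → r0=0xfd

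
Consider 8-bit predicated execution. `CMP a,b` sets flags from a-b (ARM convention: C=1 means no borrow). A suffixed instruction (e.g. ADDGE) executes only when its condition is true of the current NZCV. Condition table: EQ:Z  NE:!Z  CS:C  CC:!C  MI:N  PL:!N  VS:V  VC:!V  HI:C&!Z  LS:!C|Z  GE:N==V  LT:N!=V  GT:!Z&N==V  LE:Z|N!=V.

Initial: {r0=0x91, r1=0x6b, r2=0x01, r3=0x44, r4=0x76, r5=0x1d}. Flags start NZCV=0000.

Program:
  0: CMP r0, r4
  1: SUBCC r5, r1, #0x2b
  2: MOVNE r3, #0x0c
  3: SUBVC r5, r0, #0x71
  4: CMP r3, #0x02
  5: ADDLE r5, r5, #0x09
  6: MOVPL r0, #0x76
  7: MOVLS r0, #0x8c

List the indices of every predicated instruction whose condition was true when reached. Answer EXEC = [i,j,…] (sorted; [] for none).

EXEC = [2,6]

[0] flags=0011 → (cmp)
[1] flags=0011 CC?F → skip
[2] flags=0011 NE?T → r3=0x0c
[3] flags=0011 VC?F → skip
[4] flags=0010 → (cmp)
[5] flags=0010 LE?F → skip
[6] flags=0010 PL?T → r0=0x76
[7] flags=0010 LS?F → skip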